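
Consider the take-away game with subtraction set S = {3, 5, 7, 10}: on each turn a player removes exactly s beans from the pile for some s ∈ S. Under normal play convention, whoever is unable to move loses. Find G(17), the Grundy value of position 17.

1

G(0) = 0
G(1) = mex{} = 0
G(2) = mex{} = 0
G(3) = mex{0} = 1
G(4) = mex{0} = 1
G(5) = mex{0,0} = 1
G(6) = mex{1,0} = 2
G(7) = mex{1,0,0} = 2
G(8) = mex{1,1,0} = 2
G(9) = mex{2,1,0} = 3
G(10) = mex{2,1,1,0} = 3
G(11) = mex{2,2,1,0} = 3
G(12) = mex{3,2,1,0} = 4
G(13) = mex{3,2,2,1} = 0
G(14) = mex{3,3,2,1} = 0
G(15) = mex{4,3,2,1} = 0
G(16) = mex{0,3,3,2} = 1
G(17) = mex{0,4,3,2} = 1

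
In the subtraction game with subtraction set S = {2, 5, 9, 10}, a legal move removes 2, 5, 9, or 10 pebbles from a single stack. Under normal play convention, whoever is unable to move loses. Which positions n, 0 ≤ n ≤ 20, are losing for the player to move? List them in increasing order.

0, 1, 4, 7, 8, 15, 19

n :  0  1  2  3  4  5  6  7  8  9 10 11 12 13 14 15 16 17 18 19 20
G :  0  0  1  1  0  2  1  0  0  1  1  2  2  3  3  0  4  1  2  0  3
P-positions are exactly the n with G(n) = 0.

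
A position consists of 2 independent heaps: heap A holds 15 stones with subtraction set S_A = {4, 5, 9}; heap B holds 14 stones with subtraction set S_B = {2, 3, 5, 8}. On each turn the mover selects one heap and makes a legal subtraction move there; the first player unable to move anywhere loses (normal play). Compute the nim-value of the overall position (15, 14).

2

Heap A, S = {4, 5, 9}:
G(0) = 0
G(1) = mex{} = 0
G(2) = mex{} = 0
G(3) = mex{} = 0
G(4) = mex{0} = 1
G(5) = mex{0,0} = 1
G(6) = mex{0,0} = 1
G(7) = mex{0,0} = 1
G(8) = mex{1,0} = 2
G(9) = mex{1,1,0} = 2
G(10) = mex{1,1,0} = 2
G(11) = mex{1,1,0} = 2
G(12) = mex{2,1,0} = 3
G(13) = mex{2,2,1} = 0
G(14) = mex{2,2,1} = 0
G(15) = mex{2,2,1} = 0
G_A(15) = 0.
Heap B, S = {2, 3, 5, 8}:
n :  0  1  2  3  4  5  6  7  8  9 10 11 12 13 14
G :  0  0  1  1  2  2  3  0  4  1  3  0  4  1  2
G_B(14) = 2.
Combined Grundy value = 0 ⊕ 2 = 2.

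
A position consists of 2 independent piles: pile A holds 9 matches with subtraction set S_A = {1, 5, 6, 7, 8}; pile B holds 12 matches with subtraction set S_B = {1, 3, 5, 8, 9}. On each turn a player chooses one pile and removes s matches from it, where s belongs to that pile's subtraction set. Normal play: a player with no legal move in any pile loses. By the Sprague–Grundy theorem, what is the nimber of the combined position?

1

Pile A, S = {1, 5, 6, 7, 8}:
n : 0 1 2 3 4 5 6 7 8 9
G : 0 1 0 1 0 1 2 3 2 3
G_A(9) = 3.
Pile B, S = {1, 3, 5, 8, 9}:
n :  0  1  2  3  4  5  6  7  8  9 10 11 12
G :  0  1  0  1  0  1  0  1  2  3  2  3  2
G_B(12) = 2.
Combined Grundy value = 3 ⊕ 2 = 1.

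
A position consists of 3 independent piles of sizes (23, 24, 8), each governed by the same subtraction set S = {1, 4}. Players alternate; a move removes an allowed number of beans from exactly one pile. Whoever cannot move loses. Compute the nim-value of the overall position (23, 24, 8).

2

All piles use S = {1, 4}:
n :  0  1  2  3  4  5  6  7  8  9 10 11 12 13 14 15 16 17 18 19 20 21 22 23 24
G :  0  1  0  1  2  0  1  0  1  2  0  1  0  1  2  0  1  0  1  2  0  1  0  1  2
Pile A: G(23) = 1.
Pile B: G(24) = 2.
Pile C: G(8) = 1.
Combined Grundy value = 1 ⊕ 2 ⊕ 1 = 2.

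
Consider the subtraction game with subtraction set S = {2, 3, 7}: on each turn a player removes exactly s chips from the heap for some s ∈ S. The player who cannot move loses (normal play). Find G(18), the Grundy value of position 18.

1

G(0) = 0
G(1) = mex{} = 0
G(2) = mex{0} = 1
G(3) = mex{0,0} = 1
G(4) = mex{1,0} = 2
G(5) = mex{1,1} = 0
G(6) = mex{2,1} = 0
G(7) = mex{0,2,0} = 1
G(8) = mex{0,0,0} = 1
G(9) = mex{1,0,1} = 2
G(10) = mex{1,1,1} = 0
G(11) = mex{2,1,2} = 0
G(12) = mex{0,2,0} = 1
G(13) = mex{0,0,0} = 1
G(14) = mex{1,0,1} = 2
G(15) = mex{1,1,1} = 0
G(16) = mex{2,1,2} = 0
G(17) = mex{0,2,0} = 1
G(18) = mex{0,0,0} = 1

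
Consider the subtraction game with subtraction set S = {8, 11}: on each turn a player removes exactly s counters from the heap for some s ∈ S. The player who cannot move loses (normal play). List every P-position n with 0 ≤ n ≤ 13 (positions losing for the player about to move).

0, 1, 2, 3, 4, 5, 6, 7

n :  0  1  2  3  4  5  6  7  8  9 10 11 12 13
G :  0  0  0  0  0  0  0  0  1  1  1  1  1  1
P-positions are exactly the n with G(n) = 0.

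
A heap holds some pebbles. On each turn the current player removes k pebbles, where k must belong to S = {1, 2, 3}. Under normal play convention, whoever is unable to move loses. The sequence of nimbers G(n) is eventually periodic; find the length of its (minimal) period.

4

G(0) = 0
G(1) = mex{0} = 1
G(2) = mex{1,0} = 2
G(3) = mex{2,1,0} = 3
G(4) = mex{3,2,1} = 0
G(5) = mex{0,3,2} = 1
G(6) = mex{1,0,3} = 2
G(7) = mex{2,1,0} = 3
G(8) = mex{3,2,1} = 0
G(9) = mex{0,3,2} = 1
G(10) = mex{1,0,3} = 2
G(11) = mex{2,1,0} = 3
G(12) = mex{3,2,1} = 0
G(13) = mex{0,3,2} = 1
G(14) = mex{1,0,3} = 2
G(n+4) = G(n) holds for n = 0,…,2 (a full window of length max(S) = 3), so the sequence is purely periodic with period 4.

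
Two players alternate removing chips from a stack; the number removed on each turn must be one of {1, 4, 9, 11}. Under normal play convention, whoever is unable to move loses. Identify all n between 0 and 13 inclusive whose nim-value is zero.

n :  0  1  2  3  4  5  6  7  8  9 10 11 12 13
G :  0  1  0  1  2  0  1  0  1  2  0  1  0  1
P-positions are exactly the n with G(n) = 0.

0, 2, 5, 7, 10, 12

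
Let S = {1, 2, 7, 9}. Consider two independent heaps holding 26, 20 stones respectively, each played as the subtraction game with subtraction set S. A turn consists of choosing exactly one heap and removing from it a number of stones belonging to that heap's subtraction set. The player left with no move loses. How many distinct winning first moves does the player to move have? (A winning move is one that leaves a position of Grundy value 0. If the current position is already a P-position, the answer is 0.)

1

All heaps use S = {1, 2, 7, 9}:
n :  0  1  2  3  4  5  6  7  8  9 10 11 12 13 14 15 16 17 18 19 20 21 22 23 24 25 26
G :  0  1  2  0  1  2  0  1  2  3  4  0  1  2  0  1  2  0  1  2  3  4  0  1  2  0  1
Heap A: G(26) = 1.
Heap B: G(20) = 3.
Combined Grundy value = 1 ⊕ 3 = 2.
A winning move leaves total XOR = 0, i.e. changes one component's Grundy value g to g ⊕ X where X is the current total.
Heap A: need g' = 1⊕2 = 3. Options: 26−1→G=0, 26−2→G=2, 26−7→G=2, 26−9→G=0. Hits: 0.
Heap B: need g' = 3⊕2 = 1. Options: 20−1→G=2, 20−2→G=1, 20−7→G=2, 20−9→G=0. Hits: 1.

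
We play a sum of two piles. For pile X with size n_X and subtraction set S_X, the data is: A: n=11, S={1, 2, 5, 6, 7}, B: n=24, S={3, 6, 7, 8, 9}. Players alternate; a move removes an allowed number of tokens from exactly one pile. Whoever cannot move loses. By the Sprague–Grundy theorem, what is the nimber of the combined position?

0

Pile A, S = {1, 2, 5, 6, 7}:
n :  0  1  2  3  4  5  6  7  8  9 10 11
G :  0  1  2  0  1  2  3  4  5  3  4  0
G_A(11) = 0.
Pile B, S = {3, 6, 7, 8, 9}:
n :  0  1  2  3  4  5  6  7  8  9 10 11 12 13 14 15 16 17 18 19 20 21 22 23 24
G :  0  0  0  1  1  1  2  2  2  3  3  3  0  0  0  1  1  1  2  2  2  3  3  3  0
G_B(24) = 0.
Combined Grundy value = 0 ⊕ 0 = 0.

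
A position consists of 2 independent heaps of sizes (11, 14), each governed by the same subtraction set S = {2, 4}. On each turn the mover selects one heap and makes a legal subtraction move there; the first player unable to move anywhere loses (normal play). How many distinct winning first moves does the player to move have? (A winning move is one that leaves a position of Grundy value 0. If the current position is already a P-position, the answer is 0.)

All heaps use S = {2, 4}:
G(0) = 0
G(1) = mex{} = 0
G(2) = mex{0} = 1
G(3) = mex{0} = 1
G(4) = mex{1,0} = 2
G(5) = mex{1,0} = 2
G(6) = mex{2,1} = 0
G(7) = mex{2,1} = 0
G(8) = mex{0,2} = 1
G(9) = mex{0,2} = 1
G(10) = mex{1,0} = 2
G(11) = mex{1,0} = 2
G(12) = mex{2,1} = 0
G(13) = mex{2,1} = 0
G(14) = mex{0,2} = 1
Heap A: G(11) = 2.
Heap B: G(14) = 1.
Combined Grundy value = 2 ⊕ 1 = 3.
A winning move leaves total XOR = 0, i.e. changes one component's Grundy value g to g ⊕ X where X is the current total.
Heap A: need g' = 2⊕3 = 1. Options: 11−2→G=1, 11−4→G=0. Hits: 1.
Heap B: need g' = 1⊕3 = 2. Options: 14−2→G=0, 14−4→G=2. Hits: 1.

2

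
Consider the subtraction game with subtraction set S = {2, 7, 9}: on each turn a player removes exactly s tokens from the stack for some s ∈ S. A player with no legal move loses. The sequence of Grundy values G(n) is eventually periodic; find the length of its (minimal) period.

G(0) = 0
G(1) = mex{} = 0
G(2) = mex{0} = 1
G(3) = mex{0} = 1
G(4) = mex{1} = 0
G(5) = mex{1} = 0
G(6) = mex{0} = 1
G(7) = mex{0,0} = 1
G(8) = mex{1,0} = 2
G(9) = mex{1,1,0} = 2
G(10) = mex{2,1,0} = 3
G(11) = mex{2,0,1} = 3
G(12) = mex{3,0,1} = 2
G(13) = mex{3,1,0} = 2
G(14) = mex{2,1,0} = 3
G(15) = mex{2,2,1} = 0
G(16) = mex{3,2,1} = 0
G(17) = mex{0,3,2} = 1
G(18) = mex{0,3,2} = 1
G(19) = mex{1,2,3} = 0
G(20) = mex{1,2,3} = 0
G(21) = mex{0,3,2} = 1
G(22) = mex{0,0,2} = 1
G(23) = mex{1,0,3} = 2
G(24) = mex{1,1,0} = 2
G(25) = mex{2,1,0} = 3
G(26) = mex{2,0,1} = 3
G(27) = mex{3,0,1} = 2
G(28) = mex{3,1,0} = 2
G(29) = mex{2,1,0} = 3
G(30) = mex{2,2,1} = 0
G(31) = mex{3,2,1} = 0
G(n+15) = G(n) holds for n = 0,…,8 (a full window of length max(S) = 9), so the sequence is purely periodic with period 15.

15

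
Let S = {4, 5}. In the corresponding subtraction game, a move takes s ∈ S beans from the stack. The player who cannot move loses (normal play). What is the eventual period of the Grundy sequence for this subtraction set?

G(0) = 0
G(1) = mex{} = 0
G(2) = mex{} = 0
G(3) = mex{} = 0
G(4) = mex{0} = 1
G(5) = mex{0,0} = 1
G(6) = mex{0,0} = 1
G(7) = mex{0,0} = 1
G(8) = mex{1,0} = 2
G(9) = mex{1,1} = 0
G(10) = mex{1,1} = 0
G(11) = mex{1,1} = 0
G(12) = mex{2,1} = 0
G(13) = mex{0,2} = 1
G(14) = mex{0,0} = 1
G(15) = mex{0,0} = 1
G(16) = mex{0,0} = 1
G(17) = mex{1,0} = 2
G(18) = mex{1,1} = 0
G(19) = mex{1,1} = 0
G(n+9) = G(n) holds for n = 0,…,4 (a full window of length max(S) = 5), so the sequence is purely periodic with period 9.

9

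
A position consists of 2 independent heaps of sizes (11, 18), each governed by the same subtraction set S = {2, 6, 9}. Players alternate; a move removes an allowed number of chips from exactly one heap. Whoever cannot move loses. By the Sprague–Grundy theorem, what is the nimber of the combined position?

All heaps use S = {2, 6, 9}:
G(0) = 0
G(1) = mex{} = 0
G(2) = mex{0} = 1
G(3) = mex{0} = 1
G(4) = mex{1} = 0
G(5) = mex{1} = 0
G(6) = mex{0,0} = 1
G(7) = mex{0,0} = 1
G(8) = mex{1,1} = 0
G(9) = mex{1,1,0} = 2
G(10) = mex{0,0,0} = 1
G(11) = mex{2,0,1} = 3
G(12) = mex{1,1,1} = 0
G(13) = mex{3,1,0} = 2
G(14) = mex{0,0,0} = 1
G(15) = mex{2,2,1} = 0
G(16) = mex{1,1,1} = 0
G(17) = mex{0,3,0} = 1
G(18) = mex{0,0,2} = 1
Heap A: G(11) = 3.
Heap B: G(18) = 1.
Combined Grundy value = 3 ⊕ 1 = 2.

2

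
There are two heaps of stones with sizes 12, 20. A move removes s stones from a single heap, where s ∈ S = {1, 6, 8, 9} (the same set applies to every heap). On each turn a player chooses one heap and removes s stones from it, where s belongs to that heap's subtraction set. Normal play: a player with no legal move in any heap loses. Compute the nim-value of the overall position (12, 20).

2

All heaps use S = {1, 6, 8, 9}:
n :  0  1  2  3  4  5  6  7  8  9 10 11 12 13 14 15 16 17 18 19 20
G :  0  1  0  1  0  1  2  0  1  2  3  2  3  2  0  1  2  0  1  0  1
Heap A: G(12) = 3.
Heap B: G(20) = 1.
Combined Grundy value = 3 ⊕ 1 = 2.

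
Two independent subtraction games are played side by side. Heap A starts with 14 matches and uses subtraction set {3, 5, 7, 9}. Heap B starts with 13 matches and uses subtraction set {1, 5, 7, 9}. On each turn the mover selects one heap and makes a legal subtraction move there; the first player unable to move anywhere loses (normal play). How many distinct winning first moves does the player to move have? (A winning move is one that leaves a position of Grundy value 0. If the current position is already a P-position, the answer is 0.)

Heap A, S = {3, 5, 7, 9}:
n :  0  1  2  3  4  5  6  7  8  9 10 11 12 13 14
G :  0  0  0  1  1  1  2  2  2  3  3  3  0  0  0
G_A(14) = 0.
Heap B, S = {1, 5, 7, 9}:
n :  0  1  2  3  4  5  6  7  8  9 10 11 12 13
G :  0  1  0  1  0  1  0  1  0  1  0  1  0  1
G_B(13) = 1.
Combined Grundy value = 0 ⊕ 1 = 1.
A winning move leaves total XOR = 0, i.e. changes one component's Grundy value g to g ⊕ X where X is the current total.
Heap A: need g' = 0⊕1 = 1. Options: 14−3→G=3, 14−5→G=3, 14−7→G=2, 14−9→G=1. Hits: 1.
Heap B: need g' = 1⊕1 = 0. Options: 13−1→G=0, 13−5→G=0, 13−7→G=0, 13−9→G=0. Hits: 4.

5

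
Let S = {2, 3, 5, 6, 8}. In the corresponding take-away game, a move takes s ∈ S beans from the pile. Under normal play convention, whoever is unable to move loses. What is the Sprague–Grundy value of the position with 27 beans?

n :  0  1  2  3  4  5  6  7  8  9 10 11 12 13 14 15 16 17 18 19 20 21 22 23 24 25 26 27
G :  0  0  1  1  2  2  3  3  4  4  0  0  1  1  2  2  3  3  4  4  0  0  1  1  2  2  3  3

3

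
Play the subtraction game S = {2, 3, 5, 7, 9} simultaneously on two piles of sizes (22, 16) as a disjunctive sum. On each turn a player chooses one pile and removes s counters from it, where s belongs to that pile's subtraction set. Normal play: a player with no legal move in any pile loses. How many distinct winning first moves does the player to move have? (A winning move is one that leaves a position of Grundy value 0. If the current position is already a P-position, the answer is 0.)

2

All piles use S = {2, 3, 5, 7, 9}:
G(0) = 0
G(1) = mex{} = 0
G(2) = mex{0} = 1
G(3) = mex{0,0} = 1
G(4) = mex{1,0} = 2
G(5) = mex{1,1,0} = 2
G(6) = mex{2,1,0} = 3
G(7) = mex{2,2,1,0} = 3
G(8) = mex{3,2,1,0} = 4
G(9) = mex{3,3,2,1,0} = 4
G(10) = mex{4,3,2,1,0} = 5
G(11) = mex{4,4,3,2,1} = 0
G(12) = mex{5,4,3,2,1} = 0
G(13) = mex{0,5,4,3,2} = 1
G(14) = mex{0,0,4,3,2} = 1
G(15) = mex{1,0,5,4,3} = 2
G(16) = mex{1,1,0,4,3} = 2
G(17) = mex{2,1,0,5,4} = 3
G(18) = mex{2,2,1,0,4} = 3
G(19) = mex{3,2,1,0,5} = 4
G(20) = mex{3,3,2,1,0} = 4
G(21) = mex{4,3,2,1,0} = 5
G(22) = mex{4,4,3,2,1} = 0
Pile A: G(22) = 0.
Pile B: G(16) = 2.
Combined Grundy value = 0 ⊕ 2 = 2.
A winning move leaves total XOR = 0, i.e. changes one component's Grundy value g to g ⊕ X where X is the current total.
Pile A: need g' = 0⊕2 = 2. Options: 22−2→G=4, 22−3→G=4, 22−5→G=3, 22−7→G=2, 22−9→G=1. Hits: 1.
Pile B: need g' = 2⊕2 = 0. Options: 16−2→G=1, 16−3→G=1, 16−5→G=0, 16−7→G=4, 16−9→G=3. Hits: 1.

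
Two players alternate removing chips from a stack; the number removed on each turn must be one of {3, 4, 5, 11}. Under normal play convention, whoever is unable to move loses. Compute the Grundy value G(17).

0

G(0) = 0
G(1) = mex{} = 0
G(2) = mex{} = 0
G(3) = mex{0} = 1
G(4) = mex{0,0} = 1
G(5) = mex{0,0,0} = 1
G(6) = mex{1,0,0} = 2
G(7) = mex{1,1,0} = 2
G(8) = mex{1,1,1} = 0
G(9) = mex{2,1,1} = 0
G(10) = mex{2,2,1} = 0
G(11) = mex{0,2,2,0} = 1
G(12) = mex{0,0,2,0} = 1
G(13) = mex{0,0,0,0} = 1
G(14) = mex{1,0,0,1} = 2
G(15) = mex{1,1,0,1} = 2
G(16) = mex{1,1,1,1} = 0
G(17) = mex{2,1,1,2} = 0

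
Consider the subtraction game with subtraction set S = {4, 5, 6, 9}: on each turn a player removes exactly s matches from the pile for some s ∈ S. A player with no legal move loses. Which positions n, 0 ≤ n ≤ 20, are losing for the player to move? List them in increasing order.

G(0) = 0
G(1) = mex{} = 0
G(2) = mex{} = 0
G(3) = mex{} = 0
G(4) = mex{0} = 1
G(5) = mex{0,0} = 1
G(6) = mex{0,0,0} = 1
G(7) = mex{0,0,0} = 1
G(8) = mex{1,0,0} = 2
G(9) = mex{1,1,0,0} = 2
G(10) = mex{1,1,1,0} = 2
G(11) = mex{1,1,1,0} = 2
G(12) = mex{2,1,1,0} = 3
G(13) = mex{2,2,1,1} = 0
G(14) = mex{2,2,2,1} = 0
G(15) = mex{2,2,2,1} = 0
G(16) = mex{3,2,2,1} = 0
G(17) = mex{0,3,2,2} = 1
G(18) = mex{0,0,3,2} = 1
G(19) = mex{0,0,0,2} = 1
G(20) = mex{0,0,0,2} = 1
P-positions are exactly the n with G(n) = 0.

0, 1, 2, 3, 13, 14, 15, 16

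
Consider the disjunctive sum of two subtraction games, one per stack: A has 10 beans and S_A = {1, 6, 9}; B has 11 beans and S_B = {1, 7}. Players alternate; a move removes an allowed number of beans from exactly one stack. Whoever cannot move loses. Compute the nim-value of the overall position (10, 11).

2

Stack A, S = {1, 6, 9}:
n :  0  1  2  3  4  5  6  7  8  9 10
G :  0  1  0  1  0  1  2  0  1  2  3
G_A(10) = 3.
Stack B, S = {1, 7}:
G(0) = 0
G(1) = mex{0} = 1
G(2) = mex{1} = 0
G(3) = mex{0} = 1
G(4) = mex{1} = 0
G(5) = mex{0} = 1
G(6) = mex{1} = 0
G(7) = mex{0,0} = 1
G(8) = mex{1,1} = 0
G(9) = mex{0,0} = 1
G(10) = mex{1,1} = 0
G(11) = mex{0,0} = 1
G_B(11) = 1.
Combined Grundy value = 3 ⊕ 1 = 2.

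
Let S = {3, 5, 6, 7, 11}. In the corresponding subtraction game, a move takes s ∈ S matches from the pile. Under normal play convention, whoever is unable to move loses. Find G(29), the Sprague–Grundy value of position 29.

G(0) = 0
G(1) = mex{} = 0
G(2) = mex{} = 0
G(3) = mex{0} = 1
G(4) = mex{0} = 1
G(5) = mex{0,0} = 1
G(6) = mex{1,0,0} = 2
G(7) = mex{1,0,0,0} = 2
G(8) = mex{1,1,0,0} = 2
G(9) = mex{2,1,1,0} = 3
G(10) = mex{2,1,1,1} = 0
G(11) = mex{2,2,1,1,0} = 3
G(12) = mex{3,2,2,1,0} = 4
G(13) = mex{0,2,2,2,0} = 1
G(14) = mex{3,3,2,2,1} = 0
G(15) = mex{4,0,3,2,1} = 5
G(16) = mex{1,3,0,3,1} = 2
G(17) = mex{0,4,3,0,2} = 1
G(18) = mex{5,1,4,3,2} = 0
G(19) = mex{2,0,1,4,2} = 3
G(20) = mex{1,5,0,1,3} = 2
G(21) = mex{0,2,5,0,0} = 1
G(22) = mex{3,1,2,5,3} = 0
G(23) = mex{2,0,1,2,4} = 3
G(24) = mex{1,3,0,1,1} = 2
G(25) = mex{0,2,3,0,0} = 1
G(26) = mex{3,1,2,3,5} = 0
G(27) = mex{2,0,1,2,2} = 3
G(28) = mex{1,3,0,1,1} = 2
G(29) = mex{0,2,3,0,0} = 1

1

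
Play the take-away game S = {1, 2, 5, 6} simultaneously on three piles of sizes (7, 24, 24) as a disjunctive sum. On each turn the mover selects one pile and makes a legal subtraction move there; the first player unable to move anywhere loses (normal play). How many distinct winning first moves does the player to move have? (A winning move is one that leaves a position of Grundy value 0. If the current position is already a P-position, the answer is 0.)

0

All piles use S = {1, 2, 5, 6}:
n :  0  1  2  3  4  5  6  7  8  9 10 11 12 13 14 15 16 17 18 19 20 21 22 23 24
G :  0  1  2  0  1  2  3  0  1  2  0  1  2  3  0  1  2  0  1  2  3  0  1  2  0
Pile A: G(7) = 0.
Pile B: G(24) = 0.
Pile C: G(24) = 0.
Combined Grundy value = 0 ⊕ 0 ⊕ 0 = 0.
A winning move leaves total XOR = 0, i.e. changes one component's Grundy value g to g ⊕ X where X is the current total.
Pile A: target g' = 0⊕0 = 0, but every legal move changes the Grundy value (mex property), so 0 moves.
Pile B: target g' = 0⊕0 = 0, but every legal move changes the Grundy value (mex property), so 0 moves.
Pile C: target g' = 0⊕0 = 0, but every legal move changes the Grundy value (mex property), so 0 moves.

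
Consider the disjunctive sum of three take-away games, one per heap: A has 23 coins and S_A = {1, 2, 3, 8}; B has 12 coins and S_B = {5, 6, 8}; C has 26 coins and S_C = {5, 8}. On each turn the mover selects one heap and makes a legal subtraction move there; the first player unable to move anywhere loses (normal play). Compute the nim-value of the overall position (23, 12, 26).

Heap A, S = {1, 2, 3, 8}:
G(0) = 0
G(1) = mex{0} = 1
G(2) = mex{1,0} = 2
G(3) = mex{2,1,0} = 3
G(4) = mex{3,2,1} = 0
G(5) = mex{0,3,2} = 1
G(6) = mex{1,0,3} = 2
G(7) = mex{2,1,0} = 3
G(8) = mex{3,2,1,0} = 4
G(9) = mex{4,3,2,1} = 0
G(10) = mex{0,4,3,2} = 1
G(11) = mex{1,0,4,3} = 2
G(12) = mex{2,1,0,0} = 3
G(13) = mex{3,2,1,1} = 0
G(14) = mex{0,3,2,2} = 1
G(15) = mex{1,0,3,3} = 2
G(16) = mex{2,1,0,4} = 3
G(17) = mex{3,2,1,0} = 4
G(18) = mex{4,3,2,1} = 0
G(19) = mex{0,4,3,2} = 1
G(20) = mex{1,0,4,3} = 2
G(21) = mex{2,1,0,0} = 3
G(22) = mex{3,2,1,1} = 0
G(23) = mex{0,3,2,2} = 1
G_A(23) = 1.
Heap B, S = {5, 6, 8}:
n :  0  1  2  3  4  5  6  7  8  9 10 11 12
G :  0  0  0  0  0  1  1  1  1  1  2  2  2
G_B(12) = 2.
Heap C, S = {5, 8}:
n :  0  1  2  3  4  5  6  7  8  9 10 11 12 13 14 15 16 17 18 19 20 21 22 23 24 25 26
G :  0  0  0  0  0  1  1  1  1  1  2  2  2  0  0  0  0  0  1  1  1  1  1  2  2  2  0
G_C(26) = 0.
Combined Grundy value = 1 ⊕ 2 ⊕ 0 = 3.

3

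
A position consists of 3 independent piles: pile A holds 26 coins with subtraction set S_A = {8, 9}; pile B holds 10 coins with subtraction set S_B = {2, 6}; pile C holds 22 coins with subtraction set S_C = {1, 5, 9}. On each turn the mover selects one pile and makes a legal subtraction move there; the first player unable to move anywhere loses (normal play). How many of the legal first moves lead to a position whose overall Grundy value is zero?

0

Pile A, S = {8, 9}:
n :  0  1  2  3  4  5  6  7  8  9 10 11 12 13 14 15 16 17 18 19 20 21 22 23 24 25 26
G :  0  0  0  0  0  0  0  0  1  1  1  1  1  1  1  1  2  0  0  0  0  0  0  0  0  1  1
G_A(26) = 1.
Pile B, S = {2, 6}:
n :  0  1  2  3  4  5  6  7  8  9 10
G :  0  0  1  1  0  0  1  1  0  0  1
G_B(10) = 1.
Pile C, S = {1, 5, 9}:
G(0) = 0
G(1) = mex{0} = 1
G(2) = mex{1} = 0
G(3) = mex{0} = 1
G(4) = mex{1} = 0
G(5) = mex{0,0} = 1
G(6) = mex{1,1} = 0
G(7) = mex{0,0} = 1
G(8) = mex{1,1} = 0
G(9) = mex{0,0,0} = 1
G(10) = mex{1,1,1} = 0
G(11) = mex{0,0,0} = 1
G(12) = mex{1,1,1} = 0
G(13) = mex{0,0,0} = 1
G(14) = mex{1,1,1} = 0
G(15) = mex{0,0,0} = 1
G(16) = mex{1,1,1} = 0
G(17) = mex{0,0,0} = 1
G(18) = mex{1,1,1} = 0
G(19) = mex{0,0,0} = 1
G(20) = mex{1,1,1} = 0
G(21) = mex{0,0,0} = 1
G(22) = mex{1,1,1} = 0
G_C(22) = 0.
Combined Grundy value = 1 ⊕ 1 ⊕ 0 = 0.
A winning move leaves total XOR = 0, i.e. changes one component's Grundy value g to g ⊕ X where X is the current total.
Pile A: target g' = 1⊕0 = 1, but every legal move changes the Grundy value (mex property), so 0 moves.
Pile B: target g' = 1⊕0 = 1, but every legal move changes the Grundy value (mex property), so 0 moves.
Pile C: target g' = 0⊕0 = 0, but every legal move changes the Grundy value (mex property), so 0 moves.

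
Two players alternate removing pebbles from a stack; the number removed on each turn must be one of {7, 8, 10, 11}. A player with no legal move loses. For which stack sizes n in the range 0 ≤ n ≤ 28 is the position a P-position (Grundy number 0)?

0, 1, 2, 3, 4, 5, 6, 18, 19, 20, 21, 22, 23, 24

G(0) = 0
G(1) = mex{} = 0
G(2) = mex{} = 0
G(3) = mex{} = 0
G(4) = mex{} = 0
G(5) = mex{} = 0
G(6) = mex{} = 0
G(7) = mex{0} = 1
G(8) = mex{0,0} = 1
G(9) = mex{0,0} = 1
G(10) = mex{0,0,0} = 1
G(11) = mex{0,0,0,0} = 1
G(12) = mex{0,0,0,0} = 1
G(13) = mex{0,0,0,0} = 1
G(14) = mex{1,0,0,0} = 2
G(15) = mex{1,1,0,0} = 2
G(16) = mex{1,1,0,0} = 2
G(17) = mex{1,1,1,0} = 2
G(18) = mex{1,1,1,1} = 0
G(19) = mex{1,1,1,1} = 0
G(20) = mex{1,1,1,1} = 0
G(21) = mex{2,1,1,1} = 0
G(22) = mex{2,2,1,1} = 0
G(23) = mex{2,2,1,1} = 0
G(24) = mex{2,2,2,1} = 0
G(25) = mex{0,2,2,2} = 1
G(26) = mex{0,0,2,2} = 1
G(27) = mex{0,0,2,2} = 1
G(28) = mex{0,0,0,2} = 1
P-positions are exactly the n with G(n) = 0.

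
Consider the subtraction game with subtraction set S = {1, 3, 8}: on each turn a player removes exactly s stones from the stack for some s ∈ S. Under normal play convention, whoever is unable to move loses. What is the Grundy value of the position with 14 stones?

G(0) = 0
G(1) = mex{0} = 1
G(2) = mex{1} = 0
G(3) = mex{0,0} = 1
G(4) = mex{1,1} = 0
G(5) = mex{0,0} = 1
G(6) = mex{1,1} = 0
G(7) = mex{0,0} = 1
G(8) = mex{1,1,0} = 2
G(9) = mex{2,0,1} = 3
G(10) = mex{3,1,0} = 2
G(11) = mex{2,2,1} = 0
G(12) = mex{0,3,0} = 1
G(13) = mex{1,2,1} = 0
G(14) = mex{0,0,0} = 1

1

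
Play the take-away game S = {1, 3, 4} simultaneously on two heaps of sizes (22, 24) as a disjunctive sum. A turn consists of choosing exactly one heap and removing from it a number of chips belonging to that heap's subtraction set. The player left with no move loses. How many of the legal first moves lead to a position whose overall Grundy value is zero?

All heaps use S = {1, 3, 4}:
n :  0  1  2  3  4  5  6  7  8  9 10 11 12 13 14 15 16 17 18 19 20 21 22 23 24
G :  0  1  0  1  2  3  2  0  1  0  1  2  3  2  0  1  0  1  2  3  2  0  1  0  1
Heap A: G(22) = 1.
Heap B: G(24) = 1.
Combined Grundy value = 1 ⊕ 1 = 0.
A winning move leaves total XOR = 0, i.e. changes one component's Grundy value g to g ⊕ X where X is the current total.
Heap A: target g' = 1⊕0 = 1, but every legal move changes the Grundy value (mex property), so 0 moves.
Heap B: target g' = 1⊕0 = 1, but every legal move changes the Grundy value (mex property), so 0 moves.

0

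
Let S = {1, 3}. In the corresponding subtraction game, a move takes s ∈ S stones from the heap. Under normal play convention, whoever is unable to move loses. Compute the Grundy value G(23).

1

G(0) = 0
G(1) = mex{0} = 1
G(2) = mex{1} = 0
G(3) = mex{0,0} = 1
G(4) = mex{1,1} = 0
G(5) = mex{0,0} = 1
G(6) = mex{1,1} = 0
G(7) = mex{0,0} = 1
G(8) = mex{1,1} = 0
G(9) = mex{0,0} = 1
G(10) = mex{1,1} = 0
G(11) = mex{0,0} = 1
G(12) = mex{1,1} = 0
G(13) = mex{0,0} = 1
G(14) = mex{1,1} = 0
G(15) = mex{0,0} = 1
G(16) = mex{1,1} = 0
G(17) = mex{0,0} = 1
G(18) = mex{1,1} = 0
G(19) = mex{0,0} = 1
G(20) = mex{1,1} = 0
G(21) = mex{0,0} = 1
G(22) = mex{1,1} = 0
G(23) = mex{0,0} = 1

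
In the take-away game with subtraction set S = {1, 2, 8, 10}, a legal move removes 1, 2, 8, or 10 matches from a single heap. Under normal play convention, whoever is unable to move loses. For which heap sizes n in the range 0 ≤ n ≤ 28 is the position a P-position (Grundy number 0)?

0, 3, 6, 9, 12, 15, 18, 21, 24, 27

G(0) = 0
G(1) = mex{0} = 1
G(2) = mex{1,0} = 2
G(3) = mex{2,1} = 0
G(4) = mex{0,2} = 1
G(5) = mex{1,0} = 2
G(6) = mex{2,1} = 0
G(7) = mex{0,2} = 1
G(8) = mex{1,0,0} = 2
G(9) = mex{2,1,1} = 0
G(10) = mex{0,2,2,0} = 1
G(11) = mex{1,0,0,1} = 2
G(12) = mex{2,1,1,2} = 0
G(13) = mex{0,2,2,0} = 1
G(14) = mex{1,0,0,1} = 2
G(15) = mex{2,1,1,2} = 0
G(16) = mex{0,2,2,0} = 1
G(17) = mex{1,0,0,1} = 2
G(18) = mex{2,1,1,2} = 0
G(19) = mex{0,2,2,0} = 1
G(20) = mex{1,0,0,1} = 2
G(21) = mex{2,1,1,2} = 0
G(22) = mex{0,2,2,0} = 1
G(23) = mex{1,0,0,1} = 2
G(24) = mex{2,1,1,2} = 0
G(25) = mex{0,2,2,0} = 1
G(26) = mex{1,0,0,1} = 2
G(27) = mex{2,1,1,2} = 0
G(28) = mex{0,2,2,0} = 1
P-positions are exactly the n with G(n) = 0.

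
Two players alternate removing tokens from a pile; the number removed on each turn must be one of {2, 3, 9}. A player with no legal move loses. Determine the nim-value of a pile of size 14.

n :  0  1  2  3  4  5  6  7  8  9 10 11 12 13 14
G :  0  0  1  1  2  0  0  1  1  2  2  0  0  1  1

1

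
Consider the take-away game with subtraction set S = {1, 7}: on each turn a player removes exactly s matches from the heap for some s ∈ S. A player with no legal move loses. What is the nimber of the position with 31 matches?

G(0) = 0
G(1) = mex{0} = 1
G(2) = mex{1} = 0
G(3) = mex{0} = 1
G(4) = mex{1} = 0
G(5) = mex{0} = 1
G(6) = mex{1} = 0
G(7) = mex{0,0} = 1
G(8) = mex{1,1} = 0
G(9) = mex{0,0} = 1
G(10) = mex{1,1} = 0
G(11) = mex{0,0} = 1
G(12) = mex{1,1} = 0
G(13) = mex{0,0} = 1
G(14) = mex{1,1} = 0
G(15) = mex{0,0} = 1
G(16) = mex{1,1} = 0
G(17) = mex{0,0} = 1
G(18) = mex{1,1} = 0
G(19) = mex{0,0} = 1
G(20) = mex{1,1} = 0
G(21) = mex{0,0} = 1
G(22) = mex{1,1} = 0
G(23) = mex{0,0} = 1
G(24) = mex{1,1} = 0
G(25) = mex{0,0} = 1
G(26) = mex{1,1} = 0
G(27) = mex{0,0} = 1
G(28) = mex{1,1} = 0
G(29) = mex{0,0} = 1
G(30) = mex{1,1} = 0
G(31) = mex{0,0} = 1

1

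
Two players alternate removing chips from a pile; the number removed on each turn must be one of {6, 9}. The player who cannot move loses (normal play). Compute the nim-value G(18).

G(0) = 0
G(1) = mex{} = 0
G(2) = mex{} = 0
G(3) = mex{} = 0
G(4) = mex{} = 0
G(5) = mex{} = 0
G(6) = mex{0} = 1
G(7) = mex{0} = 1
G(8) = mex{0} = 1
G(9) = mex{0,0} = 1
G(10) = mex{0,0} = 1
G(11) = mex{0,0} = 1
G(12) = mex{1,0} = 2
G(13) = mex{1,0} = 2
G(14) = mex{1,0} = 2
G(15) = mex{1,1} = 0
G(16) = mex{1,1} = 0
G(17) = mex{1,1} = 0
G(18) = mex{2,1} = 0

0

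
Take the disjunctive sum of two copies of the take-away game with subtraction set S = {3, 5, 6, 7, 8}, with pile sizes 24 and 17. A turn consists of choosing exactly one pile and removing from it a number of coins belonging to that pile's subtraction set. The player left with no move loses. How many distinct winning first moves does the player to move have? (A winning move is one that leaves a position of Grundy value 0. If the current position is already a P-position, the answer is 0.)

5

All piles use S = {3, 5, 6, 7, 8}:
G(0) = 0
G(1) = mex{} = 0
G(2) = mex{} = 0
G(3) = mex{0} = 1
G(4) = mex{0} = 1
G(5) = mex{0,0} = 1
G(6) = mex{1,0,0} = 2
G(7) = mex{1,0,0,0} = 2
G(8) = mex{1,1,0,0,0} = 2
G(9) = mex{2,1,1,0,0} = 3
G(10) = mex{2,1,1,1,0} = 3
G(11) = mex{2,2,1,1,1} = 0
G(12) = mex{3,2,2,1,1} = 0
G(13) = mex{3,2,2,2,1} = 0
G(14) = mex{0,3,2,2,2} = 1
G(15) = mex{0,3,3,2,2} = 1
G(16) = mex{0,0,3,3,2} = 1
G(17) = mex{1,0,0,3,3} = 2
G(18) = mex{1,0,0,0,3} = 2
G(19) = mex{1,1,0,0,0} = 2
G(20) = mex{2,1,1,0,0} = 3
G(21) = mex{2,1,1,1,0} = 3
G(22) = mex{2,2,1,1,1} = 0
G(23) = mex{3,2,2,1,1} = 0
G(24) = mex{3,2,2,2,1} = 0
Pile A: G(24) = 0.
Pile B: G(17) = 2.
Combined Grundy value = 0 ⊕ 2 = 2.
A winning move leaves total XOR = 0, i.e. changes one component's Grundy value g to g ⊕ X where X is the current total.
Pile A: need g' = 0⊕2 = 2. Options: 24−3→G=3, 24−5→G=2, 24−6→G=2, 24−7→G=2, 24−8→G=1. Hits: 3.
Pile B: need g' = 2⊕2 = 0. Options: 17−3→G=1, 17−5→G=0, 17−6→G=0, 17−7→G=3, 17−8→G=3. Hits: 2.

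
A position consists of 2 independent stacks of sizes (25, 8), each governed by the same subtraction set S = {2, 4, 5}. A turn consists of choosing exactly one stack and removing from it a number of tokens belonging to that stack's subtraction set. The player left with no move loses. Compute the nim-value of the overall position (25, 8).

2

All stacks use S = {2, 4, 5}:
G(0) = 0
G(1) = mex{} = 0
G(2) = mex{0} = 1
G(3) = mex{0} = 1
G(4) = mex{1,0} = 2
G(5) = mex{1,0,0} = 2
G(6) = mex{2,1,0} = 3
G(7) = mex{2,1,1} = 0
G(8) = mex{3,2,1} = 0
G(9) = mex{0,2,2} = 1
G(10) = mex{0,3,2} = 1
G(11) = mex{1,0,3} = 2
G(12) = mex{1,0,0} = 2
G(13) = mex{2,1,0} = 3
G(14) = mex{2,1,1} = 0
G(15) = mex{3,2,1} = 0
G(16) = mex{0,2,2} = 1
G(17) = mex{0,3,2} = 1
G(18) = mex{1,0,3} = 2
G(19) = mex{1,0,0} = 2
G(20) = mex{2,1,0} = 3
G(21) = mex{2,1,1} = 0
G(22) = mex{3,2,1} = 0
G(23) = mex{0,2,2} = 1
G(24) = mex{0,3,2} = 1
G(25) = mex{1,0,3} = 2
Stack A: G(25) = 2.
Stack B: G(8) = 0.
Combined Grundy value = 2 ⊕ 0 = 2.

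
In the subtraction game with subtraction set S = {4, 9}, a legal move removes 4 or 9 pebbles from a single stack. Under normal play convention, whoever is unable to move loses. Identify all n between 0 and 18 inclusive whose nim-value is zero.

0, 1, 2, 3, 8, 13, 14, 15, 16

G(0) = 0
G(1) = mex{} = 0
G(2) = mex{} = 0
G(3) = mex{} = 0
G(4) = mex{0} = 1
G(5) = mex{0} = 1
G(6) = mex{0} = 1
G(7) = mex{0} = 1
G(8) = mex{1} = 0
G(9) = mex{1,0} = 2
G(10) = mex{1,0} = 2
G(11) = mex{1,0} = 2
G(12) = mex{0,0} = 1
G(13) = mex{2,1} = 0
G(14) = mex{2,1} = 0
G(15) = mex{2,1} = 0
G(16) = mex{1,1} = 0
G(17) = mex{0,0} = 1
G(18) = mex{0,2} = 1
P-positions are exactly the n with G(n) = 0.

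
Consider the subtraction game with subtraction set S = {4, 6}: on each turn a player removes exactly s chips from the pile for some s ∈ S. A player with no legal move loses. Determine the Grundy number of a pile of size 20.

G(0) = 0
G(1) = mex{} = 0
G(2) = mex{} = 0
G(3) = mex{} = 0
G(4) = mex{0} = 1
G(5) = mex{0} = 1
G(6) = mex{0,0} = 1
G(7) = mex{0,0} = 1
G(8) = mex{1,0} = 2
G(9) = mex{1,0} = 2
G(10) = mex{1,1} = 0
G(11) = mex{1,1} = 0
G(12) = mex{2,1} = 0
G(13) = mex{2,1} = 0
G(14) = mex{0,2} = 1
G(15) = mex{0,2} = 1
G(16) = mex{0,0} = 1
G(17) = mex{0,0} = 1
G(18) = mex{1,0} = 2
G(19) = mex{1,0} = 2
G(20) = mex{1,1} = 0

0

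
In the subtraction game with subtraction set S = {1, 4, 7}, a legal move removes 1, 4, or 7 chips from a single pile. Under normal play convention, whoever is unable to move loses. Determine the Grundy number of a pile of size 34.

0

G(0) = 0
G(1) = mex{0} = 1
G(2) = mex{1} = 0
G(3) = mex{0} = 1
G(4) = mex{1,0} = 2
G(5) = mex{2,1} = 0
G(6) = mex{0,0} = 1
G(7) = mex{1,1,0} = 2
G(8) = mex{2,2,1} = 0
G(9) = mex{0,0,0} = 1
G(10) = mex{1,1,1} = 0
G(11) = mex{0,2,2} = 1
G(12) = mex{1,0,0} = 2
G(13) = mex{2,1,1} = 0
G(14) = mex{0,0,2} = 1
G(15) = mex{1,1,0} = 2
G(16) = mex{2,2,1} = 0
G(17) = mex{0,0,0} = 1
G(18) = mex{1,1,1} = 0
G(19) = mex{0,2,2} = 1
G(20) = mex{1,0,0} = 2
G(21) = mex{2,1,1} = 0
G(22) = mex{0,0,2} = 1
G(23) = mex{1,1,0} = 2
G(24) = mex{2,2,1} = 0
G(25) = mex{0,0,0} = 1
G(26) = mex{1,1,1} = 0
G(27) = mex{0,2,2} = 1
G(28) = mex{1,0,0} = 2
G(29) = mex{2,1,1} = 0
G(30) = mex{0,0,2} = 1
G(31) = mex{1,1,0} = 2
G(32) = mex{2,2,1} = 0
G(33) = mex{0,0,0} = 1
G(34) = mex{1,1,1} = 0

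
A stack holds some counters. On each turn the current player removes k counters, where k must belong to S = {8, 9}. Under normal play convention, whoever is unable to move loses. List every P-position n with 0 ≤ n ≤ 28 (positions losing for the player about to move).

0, 1, 2, 3, 4, 5, 6, 7, 17, 18, 19, 20, 21, 22, 23, 24

n :  0  1  2  3  4  5  6  7  8  9 10 11 12 13 14 15 16 17 18 19 20 21 22 23 24 25 26 27 28
G :  0  0  0  0  0  0  0  0  1  1  1  1  1  1  1  1  2  0  0  0  0  0  0  0  0  1  1  1  1
P-positions are exactly the n with G(n) = 0.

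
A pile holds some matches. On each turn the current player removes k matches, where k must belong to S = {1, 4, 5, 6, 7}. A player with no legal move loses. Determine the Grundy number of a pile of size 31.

n :  0  1  2  3  4  5  6  7  8  9 10 11 12 13 14 15 16 17 18 19 20 21 22 23 24 25 26 27 28 29 30 31
G :  0  1  0  1  2  3  2  3  4  5  0  1  0  1  2  3  2  3  4  5  0  1  0  1  2  3  2  3  4  5  0  1

1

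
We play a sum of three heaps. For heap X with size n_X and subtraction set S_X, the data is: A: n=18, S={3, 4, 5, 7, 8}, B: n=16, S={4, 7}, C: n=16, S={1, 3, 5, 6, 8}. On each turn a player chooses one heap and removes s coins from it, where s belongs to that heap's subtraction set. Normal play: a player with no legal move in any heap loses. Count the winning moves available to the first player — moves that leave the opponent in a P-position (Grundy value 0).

2

Heap A, S = {3, 4, 5, 7, 8}:
n :  0  1  2  3  4  5  6  7  8  9 10 11 12 13 14 15 16 17 18
G :  0  0  0  1  1  1  2  2  2  3  3  0  0  0  1  1  1  2  2
G_A(18) = 2.
Heap B, S = {4, 7}:
G(0) = 0
G(1) = mex{} = 0
G(2) = mex{} = 0
G(3) = mex{} = 0
G(4) = mex{0} = 1
G(5) = mex{0} = 1
G(6) = mex{0} = 1
G(7) = mex{0,0} = 1
G(8) = mex{1,0} = 2
G(9) = mex{1,0} = 2
G(10) = mex{1,0} = 2
G(11) = mex{1,1} = 0
G(12) = mex{2,1} = 0
G(13) = mex{2,1} = 0
G(14) = mex{2,1} = 0
G(15) = mex{0,2} = 1
G(16) = mex{0,2} = 1
G_B(16) = 1.
Heap C, S = {1, 3, 5, 6, 8}:
n :  0  1  2  3  4  5  6  7  8  9 10 11 12 13 14 15 16
G :  0  1  0  1  0  1  2  3  2  3  2  0  1  0  1  0  1
G_C(16) = 1.
Combined Grundy value = 2 ⊕ 1 ⊕ 1 = 2.
A winning move leaves total XOR = 0, i.e. changes one component's Grundy value g to g ⊕ X where X is the current total.
Heap A: need g' = 2⊕2 = 0. Options: 18−3→G=1, 18−4→G=1, 18−5→G=0, 18−7→G=0, 18−8→G=3. Hits: 2.
Heap B: need g' = 1⊕2 = 3. Options: 16−4→G=0, 16−7→G=2. Hits: 0.
Heap C: need g' = 1⊕2 = 3. Options: 16−1→G=0, 16−3→G=0, 16−5→G=0, 16−6→G=2, 16−8→G=2. Hits: 0.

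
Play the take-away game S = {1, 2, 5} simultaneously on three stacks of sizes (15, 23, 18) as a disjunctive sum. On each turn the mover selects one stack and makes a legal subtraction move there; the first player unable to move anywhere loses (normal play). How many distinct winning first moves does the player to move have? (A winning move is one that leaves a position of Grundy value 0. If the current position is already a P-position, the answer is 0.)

All stacks use S = {1, 2, 5}:
G(0) = 0
G(1) = mex{0} = 1
G(2) = mex{1,0} = 2
G(3) = mex{2,1} = 0
G(4) = mex{0,2} = 1
G(5) = mex{1,0,0} = 2
G(6) = mex{2,1,1} = 0
G(7) = mex{0,2,2} = 1
G(8) = mex{1,0,0} = 2
G(9) = mex{2,1,1} = 0
G(10) = mex{0,2,2} = 1
G(11) = mex{1,0,0} = 2
G(12) = mex{2,1,1} = 0
G(13) = mex{0,2,2} = 1
G(14) = mex{1,0,0} = 2
G(15) = mex{2,1,1} = 0
G(16) = mex{0,2,2} = 1
G(17) = mex{1,0,0} = 2
G(18) = mex{2,1,1} = 0
G(19) = mex{0,2,2} = 1
G(20) = mex{1,0,0} = 2
G(21) = mex{2,1,1} = 0
G(22) = mex{0,2,2} = 1
G(23) = mex{1,0,0} = 2
Stack A: G(15) = 0.
Stack B: G(23) = 2.
Stack C: G(18) = 0.
Combined Grundy value = 0 ⊕ 2 ⊕ 0 = 2.
A winning move leaves total XOR = 0, i.e. changes one component's Grundy value g to g ⊕ X where X is the current total.
Stack A: need g' = 0⊕2 = 2. Options: 15−1→G=2, 15−2→G=1, 15−5→G=1. Hits: 1.
Stack B: need g' = 2⊕2 = 0. Options: 23−1→G=1, 23−2→G=0, 23−5→G=0. Hits: 2.
Stack C: need g' = 0⊕2 = 2. Options: 18−1→G=2, 18−2→G=1, 18−5→G=1. Hits: 1.

4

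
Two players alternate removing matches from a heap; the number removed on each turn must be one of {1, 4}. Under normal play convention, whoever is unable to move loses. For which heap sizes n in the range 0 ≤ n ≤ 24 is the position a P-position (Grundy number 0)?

n :  0  1  2  3  4  5  6  7  8  9 10 11 12 13 14 15 16 17 18 19 20 21 22 23 24
G :  0  1  0  1  2  0  1  0  1  2  0  1  0  1  2  0  1  0  1  2  0  1  0  1  2
P-positions are exactly the n with G(n) = 0.

0, 2, 5, 7, 10, 12, 15, 17, 20, 22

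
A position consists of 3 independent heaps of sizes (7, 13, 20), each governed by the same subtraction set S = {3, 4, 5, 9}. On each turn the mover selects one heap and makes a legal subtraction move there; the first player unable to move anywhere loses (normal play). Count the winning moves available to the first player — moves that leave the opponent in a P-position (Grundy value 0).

4

All heaps use S = {3, 4, 5, 9}:
G(0) = 0
G(1) = mex{} = 0
G(2) = mex{} = 0
G(3) = mex{0} = 1
G(4) = mex{0,0} = 1
G(5) = mex{0,0,0} = 1
G(6) = mex{1,0,0} = 2
G(7) = mex{1,1,0} = 2
G(8) = mex{1,1,1} = 0
G(9) = mex{2,1,1,0} = 3
G(10) = mex{2,2,1,0} = 3
G(11) = mex{0,2,2,0} = 1
G(12) = mex{3,0,2,1} = 4
G(13) = mex{3,3,0,1} = 2
G(14) = mex{1,3,3,1} = 0
G(15) = mex{4,1,3,2} = 0
G(16) = mex{2,4,1,2} = 0
G(17) = mex{0,2,4,0} = 1
G(18) = mex{0,0,2,3} = 1
G(19) = mex{0,0,0,3} = 1
G(20) = mex{1,0,0,1} = 2
Heap A: G(7) = 2.
Heap B: G(13) = 2.
Heap C: G(20) = 2.
Combined Grundy value = 2 ⊕ 2 ⊕ 2 = 2.
A winning move leaves total XOR = 0, i.e. changes one component's Grundy value g to g ⊕ X where X is the current total.
Heap A: need g' = 2⊕2 = 0. Options: 7−3→G=1, 7−4→G=1, 7−5→G=0. Hits: 1.
Heap B: need g' = 2⊕2 = 0. Options: 13−3→G=3, 13−4→G=3, 13−5→G=0, 13−9→G=1. Hits: 1.
Heap C: need g' = 2⊕2 = 0. Options: 20−3→G=1, 20−4→G=0, 20−5→G=0, 20−9→G=1. Hits: 2.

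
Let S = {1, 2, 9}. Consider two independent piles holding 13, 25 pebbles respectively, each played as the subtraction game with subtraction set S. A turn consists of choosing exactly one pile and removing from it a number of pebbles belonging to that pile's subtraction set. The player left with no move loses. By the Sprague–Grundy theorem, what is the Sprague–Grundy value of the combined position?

All piles use S = {1, 2, 9}:
G(0) = 0
G(1) = mex{0} = 1
G(2) = mex{1,0} = 2
G(3) = mex{2,1} = 0
G(4) = mex{0,2} = 1
G(5) = mex{1,0} = 2
G(6) = mex{2,1} = 0
G(7) = mex{0,2} = 1
G(8) = mex{1,0} = 2
G(9) = mex{2,1,0} = 3
G(10) = mex{3,2,1} = 0
G(11) = mex{0,3,2} = 1
G(12) = mex{1,0,0} = 2
G(13) = mex{2,1,1} = 0
G(14) = mex{0,2,2} = 1
G(15) = mex{1,0,0} = 2
G(16) = mex{2,1,1} = 0
G(17) = mex{0,2,2} = 1
G(18) = mex{1,0,3} = 2
G(19) = mex{2,1,0} = 3
G(20) = mex{3,2,1} = 0
G(21) = mex{0,3,2} = 1
G(22) = mex{1,0,0} = 2
G(23) = mex{2,1,1} = 0
G(24) = mex{0,2,2} = 1
G(25) = mex{1,0,0} = 2
Pile A: G(13) = 0.
Pile B: G(25) = 2.
Combined Grundy value = 0 ⊕ 2 = 2.

2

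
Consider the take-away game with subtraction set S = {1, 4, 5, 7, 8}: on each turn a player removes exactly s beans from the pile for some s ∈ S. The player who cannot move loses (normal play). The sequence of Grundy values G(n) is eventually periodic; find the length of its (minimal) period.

n :  0  1  2  3  4  5  6  7  8  9 10 11 12 13 14 15 16 17 18 19 20 21 22 23
G :  0  1  0  1  2  3  2  3  4  5  4  0  1  0  1  2  3  2  3  4  5  4  0  1
G(n+11) = G(n) holds for n = 0,…,7 (a full window of length max(S) = 8), so the sequence is purely periodic with period 11.

11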